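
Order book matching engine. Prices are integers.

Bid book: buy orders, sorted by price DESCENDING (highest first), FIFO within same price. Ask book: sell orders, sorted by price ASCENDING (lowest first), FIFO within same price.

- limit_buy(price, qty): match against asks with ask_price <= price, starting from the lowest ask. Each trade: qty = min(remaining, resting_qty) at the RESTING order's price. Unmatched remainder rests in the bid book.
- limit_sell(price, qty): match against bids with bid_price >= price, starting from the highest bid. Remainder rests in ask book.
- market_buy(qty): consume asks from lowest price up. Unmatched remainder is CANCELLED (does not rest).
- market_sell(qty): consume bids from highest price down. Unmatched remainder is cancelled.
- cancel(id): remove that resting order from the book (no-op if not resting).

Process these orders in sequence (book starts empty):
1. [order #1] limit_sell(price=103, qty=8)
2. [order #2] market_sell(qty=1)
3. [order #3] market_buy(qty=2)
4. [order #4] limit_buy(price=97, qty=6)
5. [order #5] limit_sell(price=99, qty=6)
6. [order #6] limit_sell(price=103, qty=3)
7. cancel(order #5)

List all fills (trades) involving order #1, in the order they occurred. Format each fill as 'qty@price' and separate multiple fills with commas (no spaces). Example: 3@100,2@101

Answer: 2@103

Derivation:
After op 1 [order #1] limit_sell(price=103, qty=8): fills=none; bids=[-] asks=[#1:8@103]
After op 2 [order #2] market_sell(qty=1): fills=none; bids=[-] asks=[#1:8@103]
After op 3 [order #3] market_buy(qty=2): fills=#3x#1:2@103; bids=[-] asks=[#1:6@103]
After op 4 [order #4] limit_buy(price=97, qty=6): fills=none; bids=[#4:6@97] asks=[#1:6@103]
After op 5 [order #5] limit_sell(price=99, qty=6): fills=none; bids=[#4:6@97] asks=[#5:6@99 #1:6@103]
After op 6 [order #6] limit_sell(price=103, qty=3): fills=none; bids=[#4:6@97] asks=[#5:6@99 #1:6@103 #6:3@103]
After op 7 cancel(order #5): fills=none; bids=[#4:6@97] asks=[#1:6@103 #6:3@103]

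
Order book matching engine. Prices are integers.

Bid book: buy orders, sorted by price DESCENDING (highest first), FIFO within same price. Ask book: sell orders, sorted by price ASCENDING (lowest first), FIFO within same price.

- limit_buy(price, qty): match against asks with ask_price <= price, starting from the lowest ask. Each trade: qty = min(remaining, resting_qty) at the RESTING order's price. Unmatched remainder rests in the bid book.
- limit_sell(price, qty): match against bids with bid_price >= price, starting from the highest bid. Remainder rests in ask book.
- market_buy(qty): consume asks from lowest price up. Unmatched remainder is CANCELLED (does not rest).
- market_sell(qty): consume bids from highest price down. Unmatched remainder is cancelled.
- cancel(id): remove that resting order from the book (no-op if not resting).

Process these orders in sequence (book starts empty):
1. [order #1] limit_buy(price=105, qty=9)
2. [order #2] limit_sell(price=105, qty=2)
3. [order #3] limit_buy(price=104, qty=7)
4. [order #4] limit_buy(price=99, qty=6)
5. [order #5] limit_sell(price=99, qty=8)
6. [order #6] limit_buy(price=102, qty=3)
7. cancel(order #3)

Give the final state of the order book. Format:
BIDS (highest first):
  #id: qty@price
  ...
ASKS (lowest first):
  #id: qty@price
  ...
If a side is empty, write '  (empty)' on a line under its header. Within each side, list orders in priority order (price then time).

After op 1 [order #1] limit_buy(price=105, qty=9): fills=none; bids=[#1:9@105] asks=[-]
After op 2 [order #2] limit_sell(price=105, qty=2): fills=#1x#2:2@105; bids=[#1:7@105] asks=[-]
After op 3 [order #3] limit_buy(price=104, qty=7): fills=none; bids=[#1:7@105 #3:7@104] asks=[-]
After op 4 [order #4] limit_buy(price=99, qty=6): fills=none; bids=[#1:7@105 #3:7@104 #4:6@99] asks=[-]
After op 5 [order #5] limit_sell(price=99, qty=8): fills=#1x#5:7@105 #3x#5:1@104; bids=[#3:6@104 #4:6@99] asks=[-]
After op 6 [order #6] limit_buy(price=102, qty=3): fills=none; bids=[#3:6@104 #6:3@102 #4:6@99] asks=[-]
After op 7 cancel(order #3): fills=none; bids=[#6:3@102 #4:6@99] asks=[-]

Answer: BIDS (highest first):
  #6: 3@102
  #4: 6@99
ASKS (lowest first):
  (empty)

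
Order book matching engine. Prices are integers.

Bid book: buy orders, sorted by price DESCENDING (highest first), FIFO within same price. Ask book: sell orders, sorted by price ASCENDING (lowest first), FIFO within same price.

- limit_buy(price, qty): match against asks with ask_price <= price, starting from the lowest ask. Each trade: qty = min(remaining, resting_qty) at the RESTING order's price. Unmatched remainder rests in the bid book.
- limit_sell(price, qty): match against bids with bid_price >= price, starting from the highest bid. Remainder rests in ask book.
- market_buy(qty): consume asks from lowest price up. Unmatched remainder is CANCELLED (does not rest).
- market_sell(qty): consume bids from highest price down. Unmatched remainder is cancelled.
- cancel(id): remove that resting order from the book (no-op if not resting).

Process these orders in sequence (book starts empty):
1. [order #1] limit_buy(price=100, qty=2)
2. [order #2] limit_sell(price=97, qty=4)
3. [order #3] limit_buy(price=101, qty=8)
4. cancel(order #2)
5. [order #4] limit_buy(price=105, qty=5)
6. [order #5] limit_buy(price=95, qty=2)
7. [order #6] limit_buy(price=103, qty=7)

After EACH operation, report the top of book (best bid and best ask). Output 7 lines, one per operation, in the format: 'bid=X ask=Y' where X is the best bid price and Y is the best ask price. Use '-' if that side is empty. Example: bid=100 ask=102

Answer: bid=100 ask=-
bid=- ask=97
bid=101 ask=-
bid=101 ask=-
bid=105 ask=-
bid=105 ask=-
bid=105 ask=-

Derivation:
After op 1 [order #1] limit_buy(price=100, qty=2): fills=none; bids=[#1:2@100] asks=[-]
After op 2 [order #2] limit_sell(price=97, qty=4): fills=#1x#2:2@100; bids=[-] asks=[#2:2@97]
After op 3 [order #3] limit_buy(price=101, qty=8): fills=#3x#2:2@97; bids=[#3:6@101] asks=[-]
After op 4 cancel(order #2): fills=none; bids=[#3:6@101] asks=[-]
After op 5 [order #4] limit_buy(price=105, qty=5): fills=none; bids=[#4:5@105 #3:6@101] asks=[-]
After op 6 [order #5] limit_buy(price=95, qty=2): fills=none; bids=[#4:5@105 #3:6@101 #5:2@95] asks=[-]
After op 7 [order #6] limit_buy(price=103, qty=7): fills=none; bids=[#4:5@105 #6:7@103 #3:6@101 #5:2@95] asks=[-]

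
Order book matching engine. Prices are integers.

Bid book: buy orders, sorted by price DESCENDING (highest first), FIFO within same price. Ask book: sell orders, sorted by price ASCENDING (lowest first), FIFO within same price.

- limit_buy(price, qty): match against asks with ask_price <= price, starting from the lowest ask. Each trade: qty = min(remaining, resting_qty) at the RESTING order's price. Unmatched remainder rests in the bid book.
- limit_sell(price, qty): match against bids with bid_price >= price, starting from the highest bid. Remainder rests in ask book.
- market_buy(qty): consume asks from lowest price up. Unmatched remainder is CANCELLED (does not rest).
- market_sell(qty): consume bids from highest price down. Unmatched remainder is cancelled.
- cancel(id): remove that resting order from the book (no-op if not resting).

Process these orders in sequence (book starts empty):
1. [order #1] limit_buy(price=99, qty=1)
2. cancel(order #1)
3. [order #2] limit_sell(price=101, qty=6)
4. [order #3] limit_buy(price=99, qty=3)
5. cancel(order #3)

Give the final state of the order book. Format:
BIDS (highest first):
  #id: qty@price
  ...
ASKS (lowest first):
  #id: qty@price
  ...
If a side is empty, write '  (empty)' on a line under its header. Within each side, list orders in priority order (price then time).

After op 1 [order #1] limit_buy(price=99, qty=1): fills=none; bids=[#1:1@99] asks=[-]
After op 2 cancel(order #1): fills=none; bids=[-] asks=[-]
After op 3 [order #2] limit_sell(price=101, qty=6): fills=none; bids=[-] asks=[#2:6@101]
After op 4 [order #3] limit_buy(price=99, qty=3): fills=none; bids=[#3:3@99] asks=[#2:6@101]
After op 5 cancel(order #3): fills=none; bids=[-] asks=[#2:6@101]

Answer: BIDS (highest first):
  (empty)
ASKS (lowest first):
  #2: 6@101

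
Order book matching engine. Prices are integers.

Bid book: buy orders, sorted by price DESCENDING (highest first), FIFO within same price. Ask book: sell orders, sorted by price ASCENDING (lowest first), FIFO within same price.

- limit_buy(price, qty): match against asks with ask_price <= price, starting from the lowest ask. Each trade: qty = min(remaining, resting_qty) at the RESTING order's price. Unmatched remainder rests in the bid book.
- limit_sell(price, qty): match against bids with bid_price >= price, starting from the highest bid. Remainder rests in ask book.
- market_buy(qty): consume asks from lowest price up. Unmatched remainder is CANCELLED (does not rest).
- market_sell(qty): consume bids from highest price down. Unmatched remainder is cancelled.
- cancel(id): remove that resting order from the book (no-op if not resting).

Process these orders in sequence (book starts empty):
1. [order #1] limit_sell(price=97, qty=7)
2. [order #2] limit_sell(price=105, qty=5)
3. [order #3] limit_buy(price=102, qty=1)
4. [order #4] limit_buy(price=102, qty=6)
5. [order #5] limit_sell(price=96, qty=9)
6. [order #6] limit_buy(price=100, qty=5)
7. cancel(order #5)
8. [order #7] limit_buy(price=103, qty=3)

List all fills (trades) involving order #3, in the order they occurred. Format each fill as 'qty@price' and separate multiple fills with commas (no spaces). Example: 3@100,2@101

After op 1 [order #1] limit_sell(price=97, qty=7): fills=none; bids=[-] asks=[#1:7@97]
After op 2 [order #2] limit_sell(price=105, qty=5): fills=none; bids=[-] asks=[#1:7@97 #2:5@105]
After op 3 [order #3] limit_buy(price=102, qty=1): fills=#3x#1:1@97; bids=[-] asks=[#1:6@97 #2:5@105]
After op 4 [order #4] limit_buy(price=102, qty=6): fills=#4x#1:6@97; bids=[-] asks=[#2:5@105]
After op 5 [order #5] limit_sell(price=96, qty=9): fills=none; bids=[-] asks=[#5:9@96 #2:5@105]
After op 6 [order #6] limit_buy(price=100, qty=5): fills=#6x#5:5@96; bids=[-] asks=[#5:4@96 #2:5@105]
After op 7 cancel(order #5): fills=none; bids=[-] asks=[#2:5@105]
After op 8 [order #7] limit_buy(price=103, qty=3): fills=none; bids=[#7:3@103] asks=[#2:5@105]

Answer: 1@97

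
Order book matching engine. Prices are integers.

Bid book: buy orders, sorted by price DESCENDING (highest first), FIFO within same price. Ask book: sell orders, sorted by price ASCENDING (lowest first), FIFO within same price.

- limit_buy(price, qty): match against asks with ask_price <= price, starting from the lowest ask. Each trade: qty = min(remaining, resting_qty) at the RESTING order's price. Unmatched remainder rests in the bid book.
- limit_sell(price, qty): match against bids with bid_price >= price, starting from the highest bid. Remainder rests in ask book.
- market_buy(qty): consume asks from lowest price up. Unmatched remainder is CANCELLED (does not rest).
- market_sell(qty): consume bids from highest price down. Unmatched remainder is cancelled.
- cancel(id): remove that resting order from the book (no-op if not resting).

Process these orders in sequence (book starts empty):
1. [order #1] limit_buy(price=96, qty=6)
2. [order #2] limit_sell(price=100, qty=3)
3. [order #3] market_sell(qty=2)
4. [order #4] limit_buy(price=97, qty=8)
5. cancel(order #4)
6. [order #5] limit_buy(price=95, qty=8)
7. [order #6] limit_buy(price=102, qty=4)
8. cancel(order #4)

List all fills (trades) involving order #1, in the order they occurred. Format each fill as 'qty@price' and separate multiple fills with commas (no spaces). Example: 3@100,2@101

After op 1 [order #1] limit_buy(price=96, qty=6): fills=none; bids=[#1:6@96] asks=[-]
After op 2 [order #2] limit_sell(price=100, qty=3): fills=none; bids=[#1:6@96] asks=[#2:3@100]
After op 3 [order #3] market_sell(qty=2): fills=#1x#3:2@96; bids=[#1:4@96] asks=[#2:3@100]
After op 4 [order #4] limit_buy(price=97, qty=8): fills=none; bids=[#4:8@97 #1:4@96] asks=[#2:3@100]
After op 5 cancel(order #4): fills=none; bids=[#1:4@96] asks=[#2:3@100]
After op 6 [order #5] limit_buy(price=95, qty=8): fills=none; bids=[#1:4@96 #5:8@95] asks=[#2:3@100]
After op 7 [order #6] limit_buy(price=102, qty=4): fills=#6x#2:3@100; bids=[#6:1@102 #1:4@96 #5:8@95] asks=[-]
After op 8 cancel(order #4): fills=none; bids=[#6:1@102 #1:4@96 #5:8@95] asks=[-]

Answer: 2@96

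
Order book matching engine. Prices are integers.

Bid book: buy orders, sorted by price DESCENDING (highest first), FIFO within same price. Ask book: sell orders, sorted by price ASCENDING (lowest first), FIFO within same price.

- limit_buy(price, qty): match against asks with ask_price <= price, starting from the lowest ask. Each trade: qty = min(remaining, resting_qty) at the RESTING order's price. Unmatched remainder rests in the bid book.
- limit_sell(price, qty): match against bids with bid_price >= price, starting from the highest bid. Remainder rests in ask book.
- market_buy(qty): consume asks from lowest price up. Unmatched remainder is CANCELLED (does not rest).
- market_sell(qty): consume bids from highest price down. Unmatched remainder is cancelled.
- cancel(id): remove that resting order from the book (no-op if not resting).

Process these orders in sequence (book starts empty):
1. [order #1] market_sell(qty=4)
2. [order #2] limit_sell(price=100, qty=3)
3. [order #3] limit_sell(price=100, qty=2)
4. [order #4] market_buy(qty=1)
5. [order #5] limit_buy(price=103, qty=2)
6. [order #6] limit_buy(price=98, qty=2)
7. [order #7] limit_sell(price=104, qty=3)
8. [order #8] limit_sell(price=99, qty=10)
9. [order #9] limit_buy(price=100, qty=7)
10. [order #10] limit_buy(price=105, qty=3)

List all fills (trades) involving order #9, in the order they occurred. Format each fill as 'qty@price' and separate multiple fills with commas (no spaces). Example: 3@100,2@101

After op 1 [order #1] market_sell(qty=4): fills=none; bids=[-] asks=[-]
After op 2 [order #2] limit_sell(price=100, qty=3): fills=none; bids=[-] asks=[#2:3@100]
After op 3 [order #3] limit_sell(price=100, qty=2): fills=none; bids=[-] asks=[#2:3@100 #3:2@100]
After op 4 [order #4] market_buy(qty=1): fills=#4x#2:1@100; bids=[-] asks=[#2:2@100 #3:2@100]
After op 5 [order #5] limit_buy(price=103, qty=2): fills=#5x#2:2@100; bids=[-] asks=[#3:2@100]
After op 6 [order #6] limit_buy(price=98, qty=2): fills=none; bids=[#6:2@98] asks=[#3:2@100]
After op 7 [order #7] limit_sell(price=104, qty=3): fills=none; bids=[#6:2@98] asks=[#3:2@100 #7:3@104]
After op 8 [order #8] limit_sell(price=99, qty=10): fills=none; bids=[#6:2@98] asks=[#8:10@99 #3:2@100 #7:3@104]
After op 9 [order #9] limit_buy(price=100, qty=7): fills=#9x#8:7@99; bids=[#6:2@98] asks=[#8:3@99 #3:2@100 #7:3@104]
After op 10 [order #10] limit_buy(price=105, qty=3): fills=#10x#8:3@99; bids=[#6:2@98] asks=[#3:2@100 #7:3@104]

Answer: 7@99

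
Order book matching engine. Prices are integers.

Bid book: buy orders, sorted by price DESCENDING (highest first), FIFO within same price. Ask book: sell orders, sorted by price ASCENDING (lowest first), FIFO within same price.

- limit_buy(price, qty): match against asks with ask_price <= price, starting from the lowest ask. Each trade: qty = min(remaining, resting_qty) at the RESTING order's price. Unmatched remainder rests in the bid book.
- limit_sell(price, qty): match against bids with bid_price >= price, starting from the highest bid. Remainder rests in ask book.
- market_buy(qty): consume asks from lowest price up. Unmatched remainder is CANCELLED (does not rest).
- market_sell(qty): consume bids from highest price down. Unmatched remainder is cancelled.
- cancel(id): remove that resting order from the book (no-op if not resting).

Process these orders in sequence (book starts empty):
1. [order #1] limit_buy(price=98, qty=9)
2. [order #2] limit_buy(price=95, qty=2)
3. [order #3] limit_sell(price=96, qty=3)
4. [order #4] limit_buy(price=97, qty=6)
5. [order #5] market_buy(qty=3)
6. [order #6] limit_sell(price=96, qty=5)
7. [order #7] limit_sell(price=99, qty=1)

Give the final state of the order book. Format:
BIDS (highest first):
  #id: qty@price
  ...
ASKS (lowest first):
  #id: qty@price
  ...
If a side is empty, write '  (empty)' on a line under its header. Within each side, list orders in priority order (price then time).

Answer: BIDS (highest first):
  #1: 1@98
  #4: 6@97
  #2: 2@95
ASKS (lowest first):
  #7: 1@99

Derivation:
After op 1 [order #1] limit_buy(price=98, qty=9): fills=none; bids=[#1:9@98] asks=[-]
After op 2 [order #2] limit_buy(price=95, qty=2): fills=none; bids=[#1:9@98 #2:2@95] asks=[-]
After op 3 [order #3] limit_sell(price=96, qty=3): fills=#1x#3:3@98; bids=[#1:6@98 #2:2@95] asks=[-]
After op 4 [order #4] limit_buy(price=97, qty=6): fills=none; bids=[#1:6@98 #4:6@97 #2:2@95] asks=[-]
After op 5 [order #5] market_buy(qty=3): fills=none; bids=[#1:6@98 #4:6@97 #2:2@95] asks=[-]
After op 6 [order #6] limit_sell(price=96, qty=5): fills=#1x#6:5@98; bids=[#1:1@98 #4:6@97 #2:2@95] asks=[-]
After op 7 [order #7] limit_sell(price=99, qty=1): fills=none; bids=[#1:1@98 #4:6@97 #2:2@95] asks=[#7:1@99]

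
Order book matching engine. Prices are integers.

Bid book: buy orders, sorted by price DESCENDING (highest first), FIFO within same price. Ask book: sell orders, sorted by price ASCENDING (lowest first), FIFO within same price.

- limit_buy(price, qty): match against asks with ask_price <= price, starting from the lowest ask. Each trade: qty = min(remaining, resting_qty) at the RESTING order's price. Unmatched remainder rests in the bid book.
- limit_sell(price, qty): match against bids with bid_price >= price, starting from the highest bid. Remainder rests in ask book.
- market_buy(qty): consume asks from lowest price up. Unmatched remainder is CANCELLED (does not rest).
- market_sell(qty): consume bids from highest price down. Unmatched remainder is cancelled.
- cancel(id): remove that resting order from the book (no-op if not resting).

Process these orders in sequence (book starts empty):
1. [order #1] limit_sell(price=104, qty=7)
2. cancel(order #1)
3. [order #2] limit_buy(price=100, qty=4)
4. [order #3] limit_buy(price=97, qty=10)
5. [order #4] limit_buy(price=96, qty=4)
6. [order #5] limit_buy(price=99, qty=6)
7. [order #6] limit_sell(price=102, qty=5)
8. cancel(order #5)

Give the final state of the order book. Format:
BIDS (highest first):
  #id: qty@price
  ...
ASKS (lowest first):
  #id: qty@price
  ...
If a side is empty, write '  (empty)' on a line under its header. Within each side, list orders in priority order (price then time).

After op 1 [order #1] limit_sell(price=104, qty=7): fills=none; bids=[-] asks=[#1:7@104]
After op 2 cancel(order #1): fills=none; bids=[-] asks=[-]
After op 3 [order #2] limit_buy(price=100, qty=4): fills=none; bids=[#2:4@100] asks=[-]
After op 4 [order #3] limit_buy(price=97, qty=10): fills=none; bids=[#2:4@100 #3:10@97] asks=[-]
After op 5 [order #4] limit_buy(price=96, qty=4): fills=none; bids=[#2:4@100 #3:10@97 #4:4@96] asks=[-]
After op 6 [order #5] limit_buy(price=99, qty=6): fills=none; bids=[#2:4@100 #5:6@99 #3:10@97 #4:4@96] asks=[-]
After op 7 [order #6] limit_sell(price=102, qty=5): fills=none; bids=[#2:4@100 #5:6@99 #3:10@97 #4:4@96] asks=[#6:5@102]
After op 8 cancel(order #5): fills=none; bids=[#2:4@100 #3:10@97 #4:4@96] asks=[#6:5@102]

Answer: BIDS (highest first):
  #2: 4@100
  #3: 10@97
  #4: 4@96
ASKS (lowest first):
  #6: 5@102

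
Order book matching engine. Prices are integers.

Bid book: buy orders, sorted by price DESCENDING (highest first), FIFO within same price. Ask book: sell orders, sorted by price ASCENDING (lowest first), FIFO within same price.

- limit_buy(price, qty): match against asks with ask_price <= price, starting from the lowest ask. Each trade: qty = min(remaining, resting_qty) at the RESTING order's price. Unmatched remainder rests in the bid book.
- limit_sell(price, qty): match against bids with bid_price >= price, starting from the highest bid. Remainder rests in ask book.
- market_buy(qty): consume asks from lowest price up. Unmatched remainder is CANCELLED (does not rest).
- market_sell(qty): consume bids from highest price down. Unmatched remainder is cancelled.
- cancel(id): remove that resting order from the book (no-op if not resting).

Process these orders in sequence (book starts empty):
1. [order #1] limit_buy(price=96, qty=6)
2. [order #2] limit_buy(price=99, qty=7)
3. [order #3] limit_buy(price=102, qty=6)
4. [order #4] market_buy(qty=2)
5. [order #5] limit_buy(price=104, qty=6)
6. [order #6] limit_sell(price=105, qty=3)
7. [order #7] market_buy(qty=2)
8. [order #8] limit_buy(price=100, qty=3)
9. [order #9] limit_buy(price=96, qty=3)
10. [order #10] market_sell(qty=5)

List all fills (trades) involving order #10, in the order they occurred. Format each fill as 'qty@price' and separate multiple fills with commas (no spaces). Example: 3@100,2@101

Answer: 5@104

Derivation:
After op 1 [order #1] limit_buy(price=96, qty=6): fills=none; bids=[#1:6@96] asks=[-]
After op 2 [order #2] limit_buy(price=99, qty=7): fills=none; bids=[#2:7@99 #1:6@96] asks=[-]
After op 3 [order #3] limit_buy(price=102, qty=6): fills=none; bids=[#3:6@102 #2:7@99 #1:6@96] asks=[-]
After op 4 [order #4] market_buy(qty=2): fills=none; bids=[#3:6@102 #2:7@99 #1:6@96] asks=[-]
After op 5 [order #5] limit_buy(price=104, qty=6): fills=none; bids=[#5:6@104 #3:6@102 #2:7@99 #1:6@96] asks=[-]
After op 6 [order #6] limit_sell(price=105, qty=3): fills=none; bids=[#5:6@104 #3:6@102 #2:7@99 #1:6@96] asks=[#6:3@105]
After op 7 [order #7] market_buy(qty=2): fills=#7x#6:2@105; bids=[#5:6@104 #3:6@102 #2:7@99 #1:6@96] asks=[#6:1@105]
After op 8 [order #8] limit_buy(price=100, qty=3): fills=none; bids=[#5:6@104 #3:6@102 #8:3@100 #2:7@99 #1:6@96] asks=[#6:1@105]
After op 9 [order #9] limit_buy(price=96, qty=3): fills=none; bids=[#5:6@104 #3:6@102 #8:3@100 #2:7@99 #1:6@96 #9:3@96] asks=[#6:1@105]
After op 10 [order #10] market_sell(qty=5): fills=#5x#10:5@104; bids=[#5:1@104 #3:6@102 #8:3@100 #2:7@99 #1:6@96 #9:3@96] asks=[#6:1@105]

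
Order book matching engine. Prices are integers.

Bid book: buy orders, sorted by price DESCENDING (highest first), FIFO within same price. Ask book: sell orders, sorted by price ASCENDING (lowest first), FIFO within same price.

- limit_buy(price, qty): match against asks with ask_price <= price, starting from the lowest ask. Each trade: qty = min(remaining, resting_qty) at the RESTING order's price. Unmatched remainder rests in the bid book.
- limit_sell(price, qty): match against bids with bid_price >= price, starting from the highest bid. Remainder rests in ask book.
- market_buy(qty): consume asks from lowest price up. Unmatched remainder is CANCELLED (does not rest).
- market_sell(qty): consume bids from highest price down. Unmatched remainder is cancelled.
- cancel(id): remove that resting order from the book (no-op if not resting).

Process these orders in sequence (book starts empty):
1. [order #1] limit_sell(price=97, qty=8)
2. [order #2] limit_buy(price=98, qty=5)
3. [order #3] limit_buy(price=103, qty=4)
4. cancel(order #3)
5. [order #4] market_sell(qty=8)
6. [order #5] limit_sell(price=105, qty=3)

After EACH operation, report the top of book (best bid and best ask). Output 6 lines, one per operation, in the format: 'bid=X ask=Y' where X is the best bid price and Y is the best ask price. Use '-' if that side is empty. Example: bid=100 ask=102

Answer: bid=- ask=97
bid=- ask=97
bid=103 ask=-
bid=- ask=-
bid=- ask=-
bid=- ask=105

Derivation:
After op 1 [order #1] limit_sell(price=97, qty=8): fills=none; bids=[-] asks=[#1:8@97]
After op 2 [order #2] limit_buy(price=98, qty=5): fills=#2x#1:5@97; bids=[-] asks=[#1:3@97]
After op 3 [order #3] limit_buy(price=103, qty=4): fills=#3x#1:3@97; bids=[#3:1@103] asks=[-]
After op 4 cancel(order #3): fills=none; bids=[-] asks=[-]
After op 5 [order #4] market_sell(qty=8): fills=none; bids=[-] asks=[-]
After op 6 [order #5] limit_sell(price=105, qty=3): fills=none; bids=[-] asks=[#5:3@105]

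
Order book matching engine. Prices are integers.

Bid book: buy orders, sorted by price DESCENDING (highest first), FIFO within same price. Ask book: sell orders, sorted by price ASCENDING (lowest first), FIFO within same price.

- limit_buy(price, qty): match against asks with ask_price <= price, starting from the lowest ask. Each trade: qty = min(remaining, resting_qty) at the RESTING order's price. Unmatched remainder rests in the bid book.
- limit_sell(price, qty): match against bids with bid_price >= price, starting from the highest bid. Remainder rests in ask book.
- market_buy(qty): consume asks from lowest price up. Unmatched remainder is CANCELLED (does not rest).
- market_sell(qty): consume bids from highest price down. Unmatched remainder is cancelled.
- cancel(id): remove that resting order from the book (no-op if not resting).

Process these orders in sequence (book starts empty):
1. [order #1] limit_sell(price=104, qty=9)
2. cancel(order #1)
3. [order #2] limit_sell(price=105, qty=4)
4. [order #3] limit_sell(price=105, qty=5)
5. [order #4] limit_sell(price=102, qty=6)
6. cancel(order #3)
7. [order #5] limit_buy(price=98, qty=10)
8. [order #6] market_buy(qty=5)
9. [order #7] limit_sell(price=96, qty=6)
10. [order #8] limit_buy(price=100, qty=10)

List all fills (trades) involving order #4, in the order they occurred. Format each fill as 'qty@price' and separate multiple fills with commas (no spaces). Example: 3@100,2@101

After op 1 [order #1] limit_sell(price=104, qty=9): fills=none; bids=[-] asks=[#1:9@104]
After op 2 cancel(order #1): fills=none; bids=[-] asks=[-]
After op 3 [order #2] limit_sell(price=105, qty=4): fills=none; bids=[-] asks=[#2:4@105]
After op 4 [order #3] limit_sell(price=105, qty=5): fills=none; bids=[-] asks=[#2:4@105 #3:5@105]
After op 5 [order #4] limit_sell(price=102, qty=6): fills=none; bids=[-] asks=[#4:6@102 #2:4@105 #3:5@105]
After op 6 cancel(order #3): fills=none; bids=[-] asks=[#4:6@102 #2:4@105]
After op 7 [order #5] limit_buy(price=98, qty=10): fills=none; bids=[#5:10@98] asks=[#4:6@102 #2:4@105]
After op 8 [order #6] market_buy(qty=5): fills=#6x#4:5@102; bids=[#5:10@98] asks=[#4:1@102 #2:4@105]
After op 9 [order #7] limit_sell(price=96, qty=6): fills=#5x#7:6@98; bids=[#5:4@98] asks=[#4:1@102 #2:4@105]
After op 10 [order #8] limit_buy(price=100, qty=10): fills=none; bids=[#8:10@100 #5:4@98] asks=[#4:1@102 #2:4@105]

Answer: 5@102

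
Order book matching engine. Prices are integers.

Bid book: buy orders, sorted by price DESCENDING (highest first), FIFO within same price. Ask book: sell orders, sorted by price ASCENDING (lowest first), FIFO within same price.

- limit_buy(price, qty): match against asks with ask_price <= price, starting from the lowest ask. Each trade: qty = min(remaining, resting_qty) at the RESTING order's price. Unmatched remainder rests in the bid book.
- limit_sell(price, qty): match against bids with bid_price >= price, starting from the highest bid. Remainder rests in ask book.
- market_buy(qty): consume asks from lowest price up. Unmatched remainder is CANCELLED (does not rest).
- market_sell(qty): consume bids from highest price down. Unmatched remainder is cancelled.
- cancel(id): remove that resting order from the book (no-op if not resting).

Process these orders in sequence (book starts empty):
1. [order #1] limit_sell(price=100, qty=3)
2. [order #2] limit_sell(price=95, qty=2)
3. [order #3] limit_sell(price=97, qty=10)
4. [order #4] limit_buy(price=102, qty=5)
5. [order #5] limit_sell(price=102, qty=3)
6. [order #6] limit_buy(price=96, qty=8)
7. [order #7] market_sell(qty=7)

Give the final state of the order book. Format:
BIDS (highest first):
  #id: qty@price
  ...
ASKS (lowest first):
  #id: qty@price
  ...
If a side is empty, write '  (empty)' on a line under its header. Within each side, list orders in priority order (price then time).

After op 1 [order #1] limit_sell(price=100, qty=3): fills=none; bids=[-] asks=[#1:3@100]
After op 2 [order #2] limit_sell(price=95, qty=2): fills=none; bids=[-] asks=[#2:2@95 #1:3@100]
After op 3 [order #3] limit_sell(price=97, qty=10): fills=none; bids=[-] asks=[#2:2@95 #3:10@97 #1:3@100]
After op 4 [order #4] limit_buy(price=102, qty=5): fills=#4x#2:2@95 #4x#3:3@97; bids=[-] asks=[#3:7@97 #1:3@100]
After op 5 [order #5] limit_sell(price=102, qty=3): fills=none; bids=[-] asks=[#3:7@97 #1:3@100 #5:3@102]
After op 6 [order #6] limit_buy(price=96, qty=8): fills=none; bids=[#6:8@96] asks=[#3:7@97 #1:3@100 #5:3@102]
After op 7 [order #7] market_sell(qty=7): fills=#6x#7:7@96; bids=[#6:1@96] asks=[#3:7@97 #1:3@100 #5:3@102]

Answer: BIDS (highest first):
  #6: 1@96
ASKS (lowest first):
  #3: 7@97
  #1: 3@100
  #5: 3@102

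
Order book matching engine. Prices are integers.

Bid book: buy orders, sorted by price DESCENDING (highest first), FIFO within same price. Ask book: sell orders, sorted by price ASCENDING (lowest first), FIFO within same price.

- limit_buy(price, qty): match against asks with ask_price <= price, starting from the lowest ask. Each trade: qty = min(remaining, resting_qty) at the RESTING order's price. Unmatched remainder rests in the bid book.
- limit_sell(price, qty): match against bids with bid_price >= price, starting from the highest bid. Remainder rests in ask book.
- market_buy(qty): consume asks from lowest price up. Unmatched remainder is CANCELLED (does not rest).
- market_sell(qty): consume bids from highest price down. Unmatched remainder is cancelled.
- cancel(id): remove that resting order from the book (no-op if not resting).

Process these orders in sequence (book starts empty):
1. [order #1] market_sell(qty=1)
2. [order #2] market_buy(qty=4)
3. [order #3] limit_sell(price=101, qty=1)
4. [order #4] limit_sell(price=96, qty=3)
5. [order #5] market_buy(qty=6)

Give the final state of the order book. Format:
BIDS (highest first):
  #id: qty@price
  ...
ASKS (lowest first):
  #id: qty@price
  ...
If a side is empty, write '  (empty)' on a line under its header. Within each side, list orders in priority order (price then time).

Answer: BIDS (highest first):
  (empty)
ASKS (lowest first):
  (empty)

Derivation:
After op 1 [order #1] market_sell(qty=1): fills=none; bids=[-] asks=[-]
After op 2 [order #2] market_buy(qty=4): fills=none; bids=[-] asks=[-]
After op 3 [order #3] limit_sell(price=101, qty=1): fills=none; bids=[-] asks=[#3:1@101]
After op 4 [order #4] limit_sell(price=96, qty=3): fills=none; bids=[-] asks=[#4:3@96 #3:1@101]
After op 5 [order #5] market_buy(qty=6): fills=#5x#4:3@96 #5x#3:1@101; bids=[-] asks=[-]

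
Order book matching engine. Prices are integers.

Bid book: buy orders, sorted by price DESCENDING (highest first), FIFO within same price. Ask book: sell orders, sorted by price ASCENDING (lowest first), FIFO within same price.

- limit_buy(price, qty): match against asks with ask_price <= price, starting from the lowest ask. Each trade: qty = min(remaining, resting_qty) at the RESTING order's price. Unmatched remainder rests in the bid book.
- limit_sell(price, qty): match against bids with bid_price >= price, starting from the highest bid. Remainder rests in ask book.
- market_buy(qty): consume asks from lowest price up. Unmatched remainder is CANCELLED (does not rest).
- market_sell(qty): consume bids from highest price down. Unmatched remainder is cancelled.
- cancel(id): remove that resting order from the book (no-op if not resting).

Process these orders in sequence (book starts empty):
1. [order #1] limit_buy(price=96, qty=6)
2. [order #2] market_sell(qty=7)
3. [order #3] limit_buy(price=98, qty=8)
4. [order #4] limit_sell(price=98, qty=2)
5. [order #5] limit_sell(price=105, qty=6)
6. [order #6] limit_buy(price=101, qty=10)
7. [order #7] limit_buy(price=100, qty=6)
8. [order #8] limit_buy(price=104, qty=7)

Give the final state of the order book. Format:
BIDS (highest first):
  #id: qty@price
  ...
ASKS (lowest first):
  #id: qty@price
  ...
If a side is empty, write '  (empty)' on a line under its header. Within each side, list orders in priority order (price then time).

Answer: BIDS (highest first):
  #8: 7@104
  #6: 10@101
  #7: 6@100
  #3: 6@98
ASKS (lowest first):
  #5: 6@105

Derivation:
After op 1 [order #1] limit_buy(price=96, qty=6): fills=none; bids=[#1:6@96] asks=[-]
After op 2 [order #2] market_sell(qty=7): fills=#1x#2:6@96; bids=[-] asks=[-]
After op 3 [order #3] limit_buy(price=98, qty=8): fills=none; bids=[#3:8@98] asks=[-]
After op 4 [order #4] limit_sell(price=98, qty=2): fills=#3x#4:2@98; bids=[#3:6@98] asks=[-]
After op 5 [order #5] limit_sell(price=105, qty=6): fills=none; bids=[#3:6@98] asks=[#5:6@105]
After op 6 [order #6] limit_buy(price=101, qty=10): fills=none; bids=[#6:10@101 #3:6@98] asks=[#5:6@105]
After op 7 [order #7] limit_buy(price=100, qty=6): fills=none; bids=[#6:10@101 #7:6@100 #3:6@98] asks=[#5:6@105]
After op 8 [order #8] limit_buy(price=104, qty=7): fills=none; bids=[#8:7@104 #6:10@101 #7:6@100 #3:6@98] asks=[#5:6@105]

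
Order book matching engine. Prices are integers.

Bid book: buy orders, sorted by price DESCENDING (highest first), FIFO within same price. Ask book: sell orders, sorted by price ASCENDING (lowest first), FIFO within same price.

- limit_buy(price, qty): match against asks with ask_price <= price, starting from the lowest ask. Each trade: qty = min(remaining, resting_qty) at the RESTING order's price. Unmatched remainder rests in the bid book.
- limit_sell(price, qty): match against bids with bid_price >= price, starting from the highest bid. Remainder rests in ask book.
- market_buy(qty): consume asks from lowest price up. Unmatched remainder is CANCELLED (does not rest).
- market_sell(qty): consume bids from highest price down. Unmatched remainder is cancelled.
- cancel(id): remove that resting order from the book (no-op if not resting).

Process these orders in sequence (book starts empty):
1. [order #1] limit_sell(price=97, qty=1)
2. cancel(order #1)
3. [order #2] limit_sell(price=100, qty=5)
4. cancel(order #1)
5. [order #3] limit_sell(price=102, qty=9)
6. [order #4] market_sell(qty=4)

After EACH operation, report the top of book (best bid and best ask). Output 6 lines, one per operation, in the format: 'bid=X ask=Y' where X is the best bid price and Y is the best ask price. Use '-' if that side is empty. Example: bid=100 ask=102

Answer: bid=- ask=97
bid=- ask=-
bid=- ask=100
bid=- ask=100
bid=- ask=100
bid=- ask=100

Derivation:
After op 1 [order #1] limit_sell(price=97, qty=1): fills=none; bids=[-] asks=[#1:1@97]
After op 2 cancel(order #1): fills=none; bids=[-] asks=[-]
After op 3 [order #2] limit_sell(price=100, qty=5): fills=none; bids=[-] asks=[#2:5@100]
After op 4 cancel(order #1): fills=none; bids=[-] asks=[#2:5@100]
After op 5 [order #3] limit_sell(price=102, qty=9): fills=none; bids=[-] asks=[#2:5@100 #3:9@102]
After op 6 [order #4] market_sell(qty=4): fills=none; bids=[-] asks=[#2:5@100 #3:9@102]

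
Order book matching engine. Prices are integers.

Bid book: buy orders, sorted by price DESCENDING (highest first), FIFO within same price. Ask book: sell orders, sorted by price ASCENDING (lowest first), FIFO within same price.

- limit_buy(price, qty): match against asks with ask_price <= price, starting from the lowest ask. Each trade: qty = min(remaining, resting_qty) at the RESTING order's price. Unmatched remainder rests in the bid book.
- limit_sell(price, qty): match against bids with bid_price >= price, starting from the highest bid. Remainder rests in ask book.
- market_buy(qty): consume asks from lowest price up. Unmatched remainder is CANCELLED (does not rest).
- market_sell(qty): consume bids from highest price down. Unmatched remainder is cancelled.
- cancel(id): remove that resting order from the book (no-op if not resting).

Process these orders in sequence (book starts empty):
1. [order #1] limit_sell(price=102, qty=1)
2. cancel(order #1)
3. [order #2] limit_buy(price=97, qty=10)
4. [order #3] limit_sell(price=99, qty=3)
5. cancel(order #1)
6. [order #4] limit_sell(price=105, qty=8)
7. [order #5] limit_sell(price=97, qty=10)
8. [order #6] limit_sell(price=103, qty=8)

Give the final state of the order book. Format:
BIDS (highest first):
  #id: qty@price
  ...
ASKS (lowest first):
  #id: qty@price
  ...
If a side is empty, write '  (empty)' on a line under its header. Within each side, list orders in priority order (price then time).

After op 1 [order #1] limit_sell(price=102, qty=1): fills=none; bids=[-] asks=[#1:1@102]
After op 2 cancel(order #1): fills=none; bids=[-] asks=[-]
After op 3 [order #2] limit_buy(price=97, qty=10): fills=none; bids=[#2:10@97] asks=[-]
After op 4 [order #3] limit_sell(price=99, qty=3): fills=none; bids=[#2:10@97] asks=[#3:3@99]
After op 5 cancel(order #1): fills=none; bids=[#2:10@97] asks=[#3:3@99]
After op 6 [order #4] limit_sell(price=105, qty=8): fills=none; bids=[#2:10@97] asks=[#3:3@99 #4:8@105]
After op 7 [order #5] limit_sell(price=97, qty=10): fills=#2x#5:10@97; bids=[-] asks=[#3:3@99 #4:8@105]
After op 8 [order #6] limit_sell(price=103, qty=8): fills=none; bids=[-] asks=[#3:3@99 #6:8@103 #4:8@105]

Answer: BIDS (highest first):
  (empty)
ASKS (lowest first):
  #3: 3@99
  #6: 8@103
  #4: 8@105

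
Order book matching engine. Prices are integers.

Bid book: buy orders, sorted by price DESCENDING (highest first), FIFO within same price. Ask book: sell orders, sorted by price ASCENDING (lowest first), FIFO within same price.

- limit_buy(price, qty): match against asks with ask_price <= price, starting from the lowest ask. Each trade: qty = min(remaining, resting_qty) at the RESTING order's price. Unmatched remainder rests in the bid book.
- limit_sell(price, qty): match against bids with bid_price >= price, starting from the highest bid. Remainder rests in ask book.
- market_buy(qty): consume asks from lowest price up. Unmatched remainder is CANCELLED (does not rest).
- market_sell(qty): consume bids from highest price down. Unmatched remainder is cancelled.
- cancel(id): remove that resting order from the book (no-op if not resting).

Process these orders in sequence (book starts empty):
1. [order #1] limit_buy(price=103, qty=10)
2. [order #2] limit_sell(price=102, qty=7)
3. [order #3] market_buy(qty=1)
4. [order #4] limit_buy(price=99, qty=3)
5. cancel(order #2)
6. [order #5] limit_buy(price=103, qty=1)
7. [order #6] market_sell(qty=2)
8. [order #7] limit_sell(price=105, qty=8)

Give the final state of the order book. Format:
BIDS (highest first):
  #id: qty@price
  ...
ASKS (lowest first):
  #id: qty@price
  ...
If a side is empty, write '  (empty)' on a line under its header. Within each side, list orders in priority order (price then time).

After op 1 [order #1] limit_buy(price=103, qty=10): fills=none; bids=[#1:10@103] asks=[-]
After op 2 [order #2] limit_sell(price=102, qty=7): fills=#1x#2:7@103; bids=[#1:3@103] asks=[-]
After op 3 [order #3] market_buy(qty=1): fills=none; bids=[#1:3@103] asks=[-]
After op 4 [order #4] limit_buy(price=99, qty=3): fills=none; bids=[#1:3@103 #4:3@99] asks=[-]
After op 5 cancel(order #2): fills=none; bids=[#1:3@103 #4:3@99] asks=[-]
After op 6 [order #5] limit_buy(price=103, qty=1): fills=none; bids=[#1:3@103 #5:1@103 #4:3@99] asks=[-]
After op 7 [order #6] market_sell(qty=2): fills=#1x#6:2@103; bids=[#1:1@103 #5:1@103 #4:3@99] asks=[-]
After op 8 [order #7] limit_sell(price=105, qty=8): fills=none; bids=[#1:1@103 #5:1@103 #4:3@99] asks=[#7:8@105]

Answer: BIDS (highest first):
  #1: 1@103
  #5: 1@103
  #4: 3@99
ASKS (lowest first):
  #7: 8@105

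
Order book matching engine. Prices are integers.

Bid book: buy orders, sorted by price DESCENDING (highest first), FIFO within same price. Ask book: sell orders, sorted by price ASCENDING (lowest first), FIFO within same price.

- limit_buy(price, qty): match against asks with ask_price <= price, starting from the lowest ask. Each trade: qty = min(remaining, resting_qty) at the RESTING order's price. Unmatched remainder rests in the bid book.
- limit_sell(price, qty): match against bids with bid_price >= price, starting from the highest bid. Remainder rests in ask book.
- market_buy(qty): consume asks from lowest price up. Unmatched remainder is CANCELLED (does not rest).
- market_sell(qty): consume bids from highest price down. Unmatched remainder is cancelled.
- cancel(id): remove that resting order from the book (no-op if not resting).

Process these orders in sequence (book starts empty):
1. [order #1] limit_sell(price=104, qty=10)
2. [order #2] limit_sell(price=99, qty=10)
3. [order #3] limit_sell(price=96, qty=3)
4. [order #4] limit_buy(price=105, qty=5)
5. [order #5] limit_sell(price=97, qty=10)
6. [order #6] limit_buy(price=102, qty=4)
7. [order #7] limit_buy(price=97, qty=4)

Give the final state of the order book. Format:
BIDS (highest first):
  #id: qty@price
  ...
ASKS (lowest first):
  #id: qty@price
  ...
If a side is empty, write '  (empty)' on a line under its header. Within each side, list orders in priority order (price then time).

After op 1 [order #1] limit_sell(price=104, qty=10): fills=none; bids=[-] asks=[#1:10@104]
After op 2 [order #2] limit_sell(price=99, qty=10): fills=none; bids=[-] asks=[#2:10@99 #1:10@104]
After op 3 [order #3] limit_sell(price=96, qty=3): fills=none; bids=[-] asks=[#3:3@96 #2:10@99 #1:10@104]
After op 4 [order #4] limit_buy(price=105, qty=5): fills=#4x#3:3@96 #4x#2:2@99; bids=[-] asks=[#2:8@99 #1:10@104]
After op 5 [order #5] limit_sell(price=97, qty=10): fills=none; bids=[-] asks=[#5:10@97 #2:8@99 #1:10@104]
After op 6 [order #6] limit_buy(price=102, qty=4): fills=#6x#5:4@97; bids=[-] asks=[#5:6@97 #2:8@99 #1:10@104]
After op 7 [order #7] limit_buy(price=97, qty=4): fills=#7x#5:4@97; bids=[-] asks=[#5:2@97 #2:8@99 #1:10@104]

Answer: BIDS (highest first):
  (empty)
ASKS (lowest first):
  #5: 2@97
  #2: 8@99
  #1: 10@104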